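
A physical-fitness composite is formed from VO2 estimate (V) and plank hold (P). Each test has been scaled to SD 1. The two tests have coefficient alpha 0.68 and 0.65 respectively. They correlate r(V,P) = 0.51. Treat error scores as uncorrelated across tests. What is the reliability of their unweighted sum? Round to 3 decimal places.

Var(V+P) = 2 + 2·[0.51] = 2 + 1.02 = 3.02.
With uncorrelated errors the cross-covariances are all true-score covariance, so they carry over unchanged; only the diagonal terms shrink to ρᵢσᵢ².
True-score variance = [0.68 + 0.65] + 1.02 = 1.33 + 1.02 = 2.35.
Reliability = 2.35 / 3.02 = 0.778.

0.778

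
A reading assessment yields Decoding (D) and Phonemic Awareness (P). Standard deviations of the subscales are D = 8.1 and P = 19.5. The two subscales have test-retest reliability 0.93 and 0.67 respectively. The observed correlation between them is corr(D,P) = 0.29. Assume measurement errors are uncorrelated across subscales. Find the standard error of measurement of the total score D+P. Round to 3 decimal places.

Var(total) = 445.86 + 91.611 = 537.471.
True-score variance = 315.785 + 91.611 = 407.396, so reliability = 0.7580.
Error variance = 537.471 − 407.396 = 130.075; SEM = √130.075 = 11.405.

11.405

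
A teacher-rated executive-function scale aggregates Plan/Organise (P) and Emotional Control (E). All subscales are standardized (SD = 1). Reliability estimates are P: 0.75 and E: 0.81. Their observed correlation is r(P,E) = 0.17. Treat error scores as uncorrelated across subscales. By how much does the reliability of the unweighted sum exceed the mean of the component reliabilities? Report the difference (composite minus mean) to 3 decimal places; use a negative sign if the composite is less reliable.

Var(sum) = 2 + 0.34 = 2.34; true-score variance = 1.56 + 0.34 = 1.9; composite reliability = 0.8120.
Mean component reliability = 0.7800.
Difference = 0.8120 − 0.7800 = 0.032.

0.032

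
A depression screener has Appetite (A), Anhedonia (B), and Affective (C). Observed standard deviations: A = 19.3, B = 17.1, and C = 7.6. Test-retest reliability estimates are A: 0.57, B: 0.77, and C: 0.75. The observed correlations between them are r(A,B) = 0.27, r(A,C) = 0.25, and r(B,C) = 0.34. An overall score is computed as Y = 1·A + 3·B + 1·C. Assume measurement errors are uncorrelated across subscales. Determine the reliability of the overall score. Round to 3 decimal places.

Var(Y) = 19.3² + 3²·17.1² + 7.6² + 2·[3·19.3·17.1·0.27 + 19.3·7.6·0.25 + 3·17.1·7.6·0.34] = 3061.94 + 873.107 = 3935.05.
Because errors are independent across components, Cov(Tᵢ,Tⱼ) = Cov(Xᵢ,Xⱼ); the off-diagonal part of the true-score variance is the same as above.
True-score variance = [19.3²·0.57 + 3²·17.1²·0.77 + 7.6²·0.75] + 873.107 = 2282.04 + 873.107 = 3155.15.
Reliability = 3155.15 / 3935.05 = 0.802.

0.802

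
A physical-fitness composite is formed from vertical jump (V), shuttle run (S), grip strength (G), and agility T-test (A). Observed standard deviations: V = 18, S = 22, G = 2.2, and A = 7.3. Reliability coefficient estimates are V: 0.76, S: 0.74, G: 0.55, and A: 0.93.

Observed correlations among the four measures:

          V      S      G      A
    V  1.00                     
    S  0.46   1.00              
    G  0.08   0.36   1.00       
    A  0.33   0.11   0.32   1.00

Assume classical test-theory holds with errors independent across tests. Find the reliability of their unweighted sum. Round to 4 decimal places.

0.8508

Var(V+S+G+A) = 18² + 22² + 2.2² + 7.3² + 2·[18·22·0.46 + 18·2.2·0.08 + 18·7.3·0.33 + 22·2.2·0.36 + 22·7.3·0.11 + 2.2·7.3·0.32] = 866.13 + 537.838 = 1403.97.
Because errors are independent across components, Cov(Tᵢ,Tⱼ) = Cov(Xᵢ,Xⱼ); the off-diagonal part of the true-score variance is the same as above.
True-score variance = [18²·0.76 + 22²·0.74 + 2.2²·0.55 + 7.3²·0.93] + 537.838 = 656.622 + 537.838 = 1194.46.
Reliability = 1194.46 / 1403.97 = 0.8508.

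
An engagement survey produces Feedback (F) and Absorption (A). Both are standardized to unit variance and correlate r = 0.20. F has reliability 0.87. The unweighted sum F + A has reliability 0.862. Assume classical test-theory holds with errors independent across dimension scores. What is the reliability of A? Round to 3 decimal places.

Var(F+A) = 2 + 2·0.20 = 2.400.
True-score variance = ρ_F + ρ_A + 2·0.20, so 0.862 = (0.87 + ρ_A + 0.40) / 2.400.
ρ_A = 0.862·2.400 − 0.87 − 0.40 = 0.799.

0.799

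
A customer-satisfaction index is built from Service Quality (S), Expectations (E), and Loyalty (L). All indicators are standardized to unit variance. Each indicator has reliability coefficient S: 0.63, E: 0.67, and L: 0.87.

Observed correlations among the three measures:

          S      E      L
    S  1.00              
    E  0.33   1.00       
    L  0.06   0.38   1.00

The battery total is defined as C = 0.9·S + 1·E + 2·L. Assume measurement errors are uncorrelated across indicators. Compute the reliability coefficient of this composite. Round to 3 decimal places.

0.859

Var(C) = 0.9² + 1 + 2² + 2·[0.9·0.33 + 1.8·0.06 + 2·0.38] = 5.81 + 2.33 = 8.14.
Because errors are independent across components, Cov(Tᵢ,Tⱼ) = Cov(Xᵢ,Xⱼ); the off-diagonal part of the true-score variance is the same as above.
True-score variance = [0.9²·0.63 + 0.67 + 2²·0.87] + 2.33 = 4.6603 + 2.33 = 6.9903.
Reliability = 6.9903 / 8.14 = 0.859.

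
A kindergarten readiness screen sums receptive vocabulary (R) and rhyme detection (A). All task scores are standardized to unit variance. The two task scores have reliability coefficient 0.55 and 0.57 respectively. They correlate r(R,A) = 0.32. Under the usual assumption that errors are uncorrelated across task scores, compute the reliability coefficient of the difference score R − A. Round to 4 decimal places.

0.3529

Var(R−A) = 1 + 1 − 2·0.32 = 2 − 0.64 = 1.36.
Because errors are independent across components, Cov(Tᵢ,Tⱼ) = Cov(Xᵢ,Xⱼ); the off-diagonal part of the true-score variance is the same as above.
True-score variance = [0.55 + 0.57] − 0.64 = 1.12 − 0.64 = 0.48.
Reliability = 0.48 / 1.36 = 0.3529.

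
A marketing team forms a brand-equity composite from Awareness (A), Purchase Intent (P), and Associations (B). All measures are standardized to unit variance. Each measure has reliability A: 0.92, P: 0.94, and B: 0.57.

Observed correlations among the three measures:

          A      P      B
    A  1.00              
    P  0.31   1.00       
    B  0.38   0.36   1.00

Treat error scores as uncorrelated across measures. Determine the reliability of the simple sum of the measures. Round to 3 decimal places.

Var(A+P+B) = 3 + 2·[0.31 + 0.38 + 0.36] = 3 + 2.1 = 5.1.
Because errors are independent across components, Cov(Tᵢ,Tⱼ) = Cov(Xᵢ,Xⱼ); the off-diagonal part of the true-score variance is the same as above.
True-score variance = [0.92 + 0.94 + 0.57] + 2.1 = 2.43 + 2.1 = 4.53.
Reliability = 4.53 / 5.1 = 0.888.

0.888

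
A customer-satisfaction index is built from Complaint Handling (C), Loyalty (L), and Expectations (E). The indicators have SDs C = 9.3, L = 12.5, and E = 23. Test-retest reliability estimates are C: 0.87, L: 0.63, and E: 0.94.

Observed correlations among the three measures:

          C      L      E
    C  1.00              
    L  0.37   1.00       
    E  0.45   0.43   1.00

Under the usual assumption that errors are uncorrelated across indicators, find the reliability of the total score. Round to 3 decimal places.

Var(C+L+E) = 9.3² + 12.5² + 23² + 2·[9.3·12.5·0.37 + 9.3·23·0.45 + 12.5·23·0.43] = 771.74 + 525.785 = 1297.53.
With uncorrelated errors the cross-covariances are all true-score covariance, so they carry over unchanged; only the diagonal terms shrink to ρᵢσᵢ².
True-score variance = [9.3²·0.87 + 12.5²·0.63 + 23²·0.94] + 525.785 = 670.944 + 525.785 = 1196.73.
Reliability = 1196.73 / 1297.53 = 0.922.

0.922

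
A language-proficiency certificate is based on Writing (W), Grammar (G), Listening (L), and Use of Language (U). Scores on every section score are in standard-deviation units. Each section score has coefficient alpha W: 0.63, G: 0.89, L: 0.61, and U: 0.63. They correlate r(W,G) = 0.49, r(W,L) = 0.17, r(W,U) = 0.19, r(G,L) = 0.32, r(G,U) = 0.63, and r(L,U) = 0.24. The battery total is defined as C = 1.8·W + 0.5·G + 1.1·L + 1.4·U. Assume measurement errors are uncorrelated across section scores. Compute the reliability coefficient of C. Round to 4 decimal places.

Var(C) = 1.8² + 0.5² + 1.1² + 1.4² + 2·[0.9·0.49 + 1.98·0.17 + 2.52·0.19 + 0.55·0.32 + 0.7·0.63 + 1.54·0.24] = 6.66 + 4.486 = 11.146.
Under uncorrelated errors the observed covariances equal the true-score covariances, so only the own-variance terms attenuate.
True-score variance = [1.8²·0.63 + 0.5²·0.89 + 1.1²·0.61 + 1.4²·0.63] + 4.486 = 4.2366 + 4.486 = 8.7226.
Reliability = 8.7226 / 11.146 = 0.7826.

0.7826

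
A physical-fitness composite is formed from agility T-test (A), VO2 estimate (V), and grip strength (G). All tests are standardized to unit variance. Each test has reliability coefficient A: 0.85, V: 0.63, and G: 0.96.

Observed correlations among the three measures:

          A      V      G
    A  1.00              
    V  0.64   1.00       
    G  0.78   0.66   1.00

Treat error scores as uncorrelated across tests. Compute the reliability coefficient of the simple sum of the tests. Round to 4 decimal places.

0.9218

Var(A+V+G) = 3 + 2·[0.64 + 0.78 + 0.66] = 3 + 4.16 = 7.16.
With uncorrelated errors the cross-covariances are all true-score covariance, so they carry over unchanged; only the diagonal terms shrink to ρᵢσᵢ².
True-score variance = [0.85 + 0.63 + 0.96] + 4.16 = 2.44 + 4.16 = 6.6.
Reliability = 6.6 / 7.16 = 0.9218.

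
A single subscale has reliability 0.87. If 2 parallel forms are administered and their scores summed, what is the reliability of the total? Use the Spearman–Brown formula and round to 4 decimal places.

0.9305

ρ_k = kρ / (1 + (k−1)ρ) = 2·0.87 / (1 + 1·0.87) = 1.740 / 1.870 = 0.9305.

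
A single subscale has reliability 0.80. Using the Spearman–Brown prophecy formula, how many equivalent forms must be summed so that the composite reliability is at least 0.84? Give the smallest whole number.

2

k ≥ ρ*(1−ρ₁)/(ρ₁(1−ρ*)) = 0.84·0.20 / (0.80·0.16) = 1.312.
Smallest integer k = 2.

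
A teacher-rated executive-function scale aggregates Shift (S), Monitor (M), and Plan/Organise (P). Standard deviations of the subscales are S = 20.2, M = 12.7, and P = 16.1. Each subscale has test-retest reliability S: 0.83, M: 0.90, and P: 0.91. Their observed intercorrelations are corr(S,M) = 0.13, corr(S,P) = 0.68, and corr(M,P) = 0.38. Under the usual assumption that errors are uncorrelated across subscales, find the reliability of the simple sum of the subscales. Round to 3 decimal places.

Var(S+M+P) = 20.2² + 12.7² + 16.1² + 2·[20.2·12.7·0.13 + 20.2·16.1·0.68 + 12.7·16.1·0.38] = 828.54 + 664.397 = 1492.94.
Because errors are independent across components, Cov(Tᵢ,Tⱼ) = Cov(Xᵢ,Xⱼ); the off-diagonal part of the true-score variance is the same as above.
True-score variance = [20.2²·0.83 + 12.7²·0.90 + 16.1²·0.91] + 664.397 = 719.715 + 664.397 = 1384.11.
Reliability = 1384.11 / 1492.94 = 0.927.

0.927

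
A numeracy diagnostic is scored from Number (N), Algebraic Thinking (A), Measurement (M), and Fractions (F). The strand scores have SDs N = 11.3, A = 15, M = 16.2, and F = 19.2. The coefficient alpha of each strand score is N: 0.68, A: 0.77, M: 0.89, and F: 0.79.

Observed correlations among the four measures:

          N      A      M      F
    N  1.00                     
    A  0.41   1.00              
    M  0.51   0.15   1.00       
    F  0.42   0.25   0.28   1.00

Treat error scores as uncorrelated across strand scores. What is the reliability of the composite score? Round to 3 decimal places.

0.894

Var(N+A+M+F) = 11.3² + 15² + 16.2² + 19.2² + 2·[11.3·15·0.41 + 11.3·16.2·0.51 + 11.3·19.2·0.42 + 15·16.2·0.15 + 15·19.2·0.25 + 16.2·19.2·0.28] = 983.77 + 899.04 = 1882.81.
With uncorrelated errors the cross-covariances are all true-score covariance, so they carry over unchanged; only the diagonal terms shrink to ρᵢσᵢ².
True-score variance = [11.3²·0.68 + 15²·0.77 + 16.2²·0.89 + 19.2²·0.79] + 899.04 = 784.876 + 899.04 = 1683.92.
Reliability = 1683.92 / 1882.81 = 0.894.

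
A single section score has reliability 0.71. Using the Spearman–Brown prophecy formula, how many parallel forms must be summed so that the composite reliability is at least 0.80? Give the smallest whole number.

k ≥ ρ*(1−ρ₁)/(ρ₁(1−ρ*)) = 0.80·0.29 / (0.71·0.20) = 1.634.
Smallest integer k = 2.

2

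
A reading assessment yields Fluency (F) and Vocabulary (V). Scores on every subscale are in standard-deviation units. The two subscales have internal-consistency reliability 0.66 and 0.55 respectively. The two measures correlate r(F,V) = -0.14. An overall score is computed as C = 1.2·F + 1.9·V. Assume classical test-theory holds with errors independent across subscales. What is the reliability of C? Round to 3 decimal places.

Var(C) = 1.2² + 1.9² + 2·[2.28·(-0.14)] = 5.05 − 0.6384 = 4.4116.
With uncorrelated errors the cross-covariances are all true-score covariance, so they carry over unchanged; only the diagonal terms shrink to ρᵢσᵢ².
True-score variance = [1.2²·0.66 + 1.9²·0.55] − 0.6384 = 2.9359 − 0.6384 = 2.2975.
Reliability = 2.2975 / 4.4116 = 0.521.

0.521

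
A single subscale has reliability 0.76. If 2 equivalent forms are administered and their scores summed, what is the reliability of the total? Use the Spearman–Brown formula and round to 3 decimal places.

ρ_k = kρ / (1 + (k−1)ρ) = 2·0.76 / (1 + 1·0.76) = 1.520 / 1.760 = 0.864.

0.864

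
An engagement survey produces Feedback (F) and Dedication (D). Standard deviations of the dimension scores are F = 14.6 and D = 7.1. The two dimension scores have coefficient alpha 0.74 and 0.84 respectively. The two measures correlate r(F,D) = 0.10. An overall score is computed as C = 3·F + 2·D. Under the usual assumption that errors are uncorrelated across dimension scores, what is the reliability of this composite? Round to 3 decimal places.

Var(C) = 3²·14.6² + 2²·7.1² + 2·[6·14.6·7.1·0.10] = 2120.08 + 124.392 = 2244.47.
Because errors are independent across components, Cov(Tᵢ,Tⱼ) = Cov(Xᵢ,Xⱼ); the off-diagonal part of the true-score variance is the same as above.
True-score variance = [3²·14.6²·0.74 + 2²·7.1²·0.84] + 124.392 = 1589.02 + 124.392 = 1713.42.
Reliability = 1713.42 / 2244.47 = 0.763.

0.763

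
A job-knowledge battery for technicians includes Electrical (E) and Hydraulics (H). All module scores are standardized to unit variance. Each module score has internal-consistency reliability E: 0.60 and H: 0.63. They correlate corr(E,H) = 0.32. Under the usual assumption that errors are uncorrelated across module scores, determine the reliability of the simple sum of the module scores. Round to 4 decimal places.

Var(E+H) = 2 + 2·[0.32] = 2 + 0.64 = 2.64.
Because errors are independent across components, Cov(Tᵢ,Tⱼ) = Cov(Xᵢ,Xⱼ); the off-diagonal part of the true-score variance is the same as above.
True-score variance = [0.60 + 0.63] + 0.64 = 1.23 + 0.64 = 1.87.
Reliability = 1.87 / 2.64 = 0.7083.

0.7083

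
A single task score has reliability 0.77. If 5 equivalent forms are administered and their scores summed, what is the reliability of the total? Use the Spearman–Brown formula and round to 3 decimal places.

ρ_k = kρ / (1 + (k−1)ρ) = 5·0.77 / (1 + 4·0.77) = 3.850 / 4.080 = 0.944.

0.944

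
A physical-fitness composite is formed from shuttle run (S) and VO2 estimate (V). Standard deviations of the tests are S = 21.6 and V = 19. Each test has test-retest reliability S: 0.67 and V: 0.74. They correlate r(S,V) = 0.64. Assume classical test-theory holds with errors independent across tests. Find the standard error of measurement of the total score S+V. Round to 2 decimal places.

Var(total) = 827.56 + 525.312 = 1352.87.
True-score variance = 579.735 + 525.312 = 1105.05, so reliability = 0.8168.
Error variance = 1352.87 − 1105.05 = 247.825; SEM = √247.825 = 15.74.

15.74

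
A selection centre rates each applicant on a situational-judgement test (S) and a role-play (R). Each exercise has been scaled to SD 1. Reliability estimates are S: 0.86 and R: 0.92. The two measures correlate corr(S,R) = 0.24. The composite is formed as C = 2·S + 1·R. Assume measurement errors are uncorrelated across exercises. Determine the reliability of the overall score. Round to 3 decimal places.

0.893

Var(C) = 2² + 1 + 2·[2·0.24] = 5 + 0.96 = 5.96.
With uncorrelated errors the cross-covariances are all true-score covariance, so they carry over unchanged; only the diagonal terms shrink to ρᵢσᵢ².
True-score variance = [2²·0.86 + 0.92] + 0.96 = 4.36 + 0.96 = 5.32.
Reliability = 5.32 / 5.96 = 0.893.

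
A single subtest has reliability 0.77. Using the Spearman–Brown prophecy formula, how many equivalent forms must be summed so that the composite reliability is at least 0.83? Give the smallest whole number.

k ≥ ρ*(1−ρ₁)/(ρ₁(1−ρ*)) = 0.83·0.23 / (0.77·0.17) = 1.458.
Smallest integer k = 2.

2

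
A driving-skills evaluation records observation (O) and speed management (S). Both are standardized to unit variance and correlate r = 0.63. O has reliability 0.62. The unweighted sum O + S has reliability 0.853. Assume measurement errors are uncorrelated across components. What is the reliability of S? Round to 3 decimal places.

Var(O+S) = 2 + 2·0.63 = 3.260.
True-score variance = ρ_O + ρ_S + 2·0.63, so 0.853 = (0.62 + ρ_S + 1.26) / 3.260.
ρ_S = 0.853·3.260 − 0.62 − 1.26 = 0.901.

0.901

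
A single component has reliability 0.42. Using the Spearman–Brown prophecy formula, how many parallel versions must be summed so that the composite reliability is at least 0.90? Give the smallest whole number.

13

k ≥ ρ*(1−ρ₁)/(ρ₁(1−ρ*)) = 0.90·0.58 / (0.42·0.10) = 12.429.
Smallest integer k = 13.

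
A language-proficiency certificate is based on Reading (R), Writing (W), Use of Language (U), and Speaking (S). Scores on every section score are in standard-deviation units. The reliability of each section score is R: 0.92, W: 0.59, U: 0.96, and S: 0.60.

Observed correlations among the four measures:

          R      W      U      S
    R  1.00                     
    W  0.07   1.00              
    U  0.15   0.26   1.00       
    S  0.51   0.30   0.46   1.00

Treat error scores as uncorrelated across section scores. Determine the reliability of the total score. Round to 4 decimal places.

Var(R+W+U+S) = 4 + 2·[0.07 + 0.15 + 0.51 + 0.26 + 0.30 + 0.46] = 4 + 3.5 = 7.5.
Because errors are independent across components, Cov(Tᵢ,Tⱼ) = Cov(Xᵢ,Xⱼ); the off-diagonal part of the true-score variance is the same as above.
True-score variance = [0.92 + 0.59 + 0.96 + 0.60] + 3.5 = 3.07 + 3.5 = 6.57.
Reliability = 6.57 / 7.5 = 0.8760.

0.8760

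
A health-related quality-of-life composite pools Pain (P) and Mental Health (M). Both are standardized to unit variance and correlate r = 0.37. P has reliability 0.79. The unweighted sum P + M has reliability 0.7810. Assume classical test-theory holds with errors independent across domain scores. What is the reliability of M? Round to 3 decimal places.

0.610

Var(P+M) = 2 + 2·0.37 = 2.740.
True-score variance = ρ_P + ρ_M + 2·0.37, so 0.7810 = (0.79 + ρ_M + 0.74) / 2.740.
ρ_M = 0.7810·2.740 − 0.79 − 0.74 = 0.610.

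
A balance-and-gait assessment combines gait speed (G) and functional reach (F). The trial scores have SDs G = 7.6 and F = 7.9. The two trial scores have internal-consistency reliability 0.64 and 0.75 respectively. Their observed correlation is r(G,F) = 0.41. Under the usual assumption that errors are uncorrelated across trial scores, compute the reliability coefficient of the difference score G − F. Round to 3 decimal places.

Var(G−F) = 7.6² + 7.9² − 2·7.6·7.9·0.41 = 120.17 − 49.2328 = 70.9372.
Because errors are independent across components, Cov(Tᵢ,Tⱼ) = Cov(Xᵢ,Xⱼ); the off-diagonal part of the true-score variance is the same as above.
True-score variance = [7.6²·0.64 + 7.9²·0.75] − 49.2328 = 83.7739 − 49.2328 = 34.5411.
Reliability = 34.5411 / 70.9372 = 0.487.

0.487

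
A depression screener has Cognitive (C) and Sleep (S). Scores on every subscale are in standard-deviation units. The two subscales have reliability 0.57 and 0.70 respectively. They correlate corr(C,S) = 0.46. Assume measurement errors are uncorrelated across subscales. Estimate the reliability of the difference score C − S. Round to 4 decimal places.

Var(C−S) = 1 + 1 − 2·0.46 = 2 − 0.92 = 1.08.
Because errors are independent across components, Cov(Tᵢ,Tⱼ) = Cov(Xᵢ,Xⱼ); the off-diagonal part of the true-score variance is the same as above.
True-score variance = [0.57 + 0.70] − 0.92 = 1.27 − 0.92 = 0.35.
Reliability = 0.35 / 1.08 = 0.3241.

0.3241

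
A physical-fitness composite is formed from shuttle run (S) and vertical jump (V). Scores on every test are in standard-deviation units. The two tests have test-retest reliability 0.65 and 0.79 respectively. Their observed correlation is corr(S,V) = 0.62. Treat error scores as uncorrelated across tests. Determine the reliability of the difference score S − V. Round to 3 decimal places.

0.263

Var(S−V) = 1 + 1 − 2·0.62 = 2 − 1.24 = 0.76.
Under uncorrelated errors the observed covariances equal the true-score covariances, so only the own-variance terms attenuate.
True-score variance = [0.65 + 0.79] − 1.24 = 1.44 − 1.24 = 0.2.
Reliability = 0.2 / 0.76 = 0.263.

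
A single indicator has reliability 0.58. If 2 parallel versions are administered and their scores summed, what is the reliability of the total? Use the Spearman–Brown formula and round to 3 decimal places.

ρ_k = kρ / (1 + (k−1)ρ) = 2·0.58 / (1 + 1·0.58) = 1.160 / 1.580 = 0.734.

0.734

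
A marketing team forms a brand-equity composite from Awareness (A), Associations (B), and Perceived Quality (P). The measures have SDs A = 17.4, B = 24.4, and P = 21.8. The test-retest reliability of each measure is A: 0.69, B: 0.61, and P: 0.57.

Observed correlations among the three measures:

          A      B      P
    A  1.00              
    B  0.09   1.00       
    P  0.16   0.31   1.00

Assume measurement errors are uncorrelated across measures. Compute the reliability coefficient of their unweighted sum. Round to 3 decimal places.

0.721

Var(A+B+P) = 17.4² + 24.4² + 21.8² + 2·[17.4·24.4·0.09 + 17.4·21.8·0.16 + 24.4·21.8·0.31] = 1373.36 + 527.594 = 1900.95.
With uncorrelated errors the cross-covariances are all true-score covariance, so they carry over unchanged; only the diagonal terms shrink to ρᵢσᵢ².
True-score variance = [17.4²·0.69 + 24.4²·0.61 + 21.8²·0.57] + 527.594 = 842.961 + 527.594 = 1370.55.
Reliability = 1370.55 / 1900.95 = 0.721.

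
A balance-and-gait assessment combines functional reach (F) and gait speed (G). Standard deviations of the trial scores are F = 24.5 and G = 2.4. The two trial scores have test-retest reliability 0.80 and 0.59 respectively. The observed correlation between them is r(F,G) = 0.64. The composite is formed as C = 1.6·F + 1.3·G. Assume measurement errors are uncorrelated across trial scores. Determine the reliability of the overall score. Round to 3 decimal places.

Var(C) = 1.6²·24.5² + 1.3²·2.4² + 2·[2.08·24.5·2.4·0.64] = 1546.37 + 156.549 = 1702.92.
With uncorrelated errors the cross-covariances are all true-score covariance, so they carry over unchanged; only the diagonal terms shrink to ρᵢσᵢ².
True-score variance = [1.6²·24.5²·0.80 + 1.3²·2.4²·0.59] + 156.549 = 1235.06 + 156.549 = 1391.6.
Reliability = 1391.6 / 1702.92 = 0.817.

0.817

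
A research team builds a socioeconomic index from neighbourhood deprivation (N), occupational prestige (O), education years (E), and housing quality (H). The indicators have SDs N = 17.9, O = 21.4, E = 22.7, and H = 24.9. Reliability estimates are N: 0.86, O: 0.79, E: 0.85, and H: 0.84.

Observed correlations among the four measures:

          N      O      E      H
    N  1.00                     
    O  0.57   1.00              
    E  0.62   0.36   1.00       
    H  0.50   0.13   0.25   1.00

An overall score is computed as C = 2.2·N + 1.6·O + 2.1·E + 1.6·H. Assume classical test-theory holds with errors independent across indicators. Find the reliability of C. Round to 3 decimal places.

0.927

Var(C) = 2.2²·17.9² + 1.6²·21.4² + 2.1²·22.7² + 1.6²·24.9² + 2·[3.52·17.9·21.4·0.57 + 4.62·17.9·22.7·0.62 + 3.52·17.9·24.9·0.50 + 3.36·21.4·22.7·0.36 + 2.56·21.4·24.9·0.13 + 3.36·22.7·24.9·0.25] = 6582.82 + 7913.28 = 14496.1.
Under uncorrelated errors the observed covariances equal the true-score covariances, so only the own-variance terms attenuate.
True-score variance = [2.2²·17.9²·0.86 + 1.6²·21.4²·0.79 + 2.1²·22.7²·0.85 + 1.6²·24.9²·0.84] + 7913.28 = 5524.69 + 7913.28 = 13438.
Reliability = 13438 / 14496.1 = 0.927.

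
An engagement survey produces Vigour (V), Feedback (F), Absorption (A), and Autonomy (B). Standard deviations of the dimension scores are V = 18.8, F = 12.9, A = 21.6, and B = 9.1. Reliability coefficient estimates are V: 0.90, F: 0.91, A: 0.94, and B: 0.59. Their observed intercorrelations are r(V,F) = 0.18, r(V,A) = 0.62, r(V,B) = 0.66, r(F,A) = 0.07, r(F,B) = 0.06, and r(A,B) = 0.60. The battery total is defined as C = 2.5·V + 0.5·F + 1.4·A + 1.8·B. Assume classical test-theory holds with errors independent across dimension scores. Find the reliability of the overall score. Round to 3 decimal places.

0.944

Var(C) = 2.5²·18.8² + 0.5²·12.9² + 1.4²·21.6² + 1.8²·9.1² + 2·[1.25·18.8·12.9·0.18 + 3.5·18.8·21.6·0.62 + 4.5·18.8·9.1·0.66 + 0.7·12.9·21.6·0.07 + 0.9·12.9·9.1·0.06 + 2.52·21.6·9.1·0.60] = 3433.36 + 3522.12 = 6955.48.
Under uncorrelated errors the observed covariances equal the true-score covariances, so only the own-variance terms attenuate.
True-score variance = [2.5²·18.8²·0.90 + 0.5²·12.9²·0.91 + 1.4²·21.6²·0.94 + 1.8²·9.1²·0.59] + 3522.12 = 3043.85 + 3522.12 = 6565.97.
Reliability = 6565.97 / 6955.48 = 0.944.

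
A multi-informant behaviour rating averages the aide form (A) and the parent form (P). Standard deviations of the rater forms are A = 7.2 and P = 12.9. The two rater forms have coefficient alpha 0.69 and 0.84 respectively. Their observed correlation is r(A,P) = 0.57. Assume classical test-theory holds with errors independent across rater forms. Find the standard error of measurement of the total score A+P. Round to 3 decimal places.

6.534

Var(total) = 218.25 + 105.883 = 324.133.
True-score variance = 175.554 + 105.883 = 281.437, so reliability = 0.8683.
Error variance = 324.133 − 281.437 = 42.696; SEM = √42.696 = 6.534.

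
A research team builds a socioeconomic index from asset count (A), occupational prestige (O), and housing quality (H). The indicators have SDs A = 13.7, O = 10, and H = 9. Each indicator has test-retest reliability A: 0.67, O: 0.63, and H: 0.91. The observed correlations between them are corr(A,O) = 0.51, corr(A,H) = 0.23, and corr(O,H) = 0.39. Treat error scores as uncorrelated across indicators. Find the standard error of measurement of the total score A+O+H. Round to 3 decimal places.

Var(total) = 368.69 + 266.658 = 635.348.
True-score variance = 262.462 + 266.658 = 529.12, so reliability = 0.8328.
Error variance = 635.348 − 529.12 = 106.228; SEM = √106.228 = 10.307.

10.307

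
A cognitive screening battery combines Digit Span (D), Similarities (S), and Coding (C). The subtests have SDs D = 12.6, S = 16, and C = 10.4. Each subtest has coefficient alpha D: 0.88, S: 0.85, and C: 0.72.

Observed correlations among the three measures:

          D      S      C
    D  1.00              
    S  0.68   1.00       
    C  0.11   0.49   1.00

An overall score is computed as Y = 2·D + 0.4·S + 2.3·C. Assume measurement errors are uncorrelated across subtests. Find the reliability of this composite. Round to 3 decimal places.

Var(Y) = 2²·12.6² + 0.4²·16² + 2.3²·10.4² + 2·[0.8·12.6·16·0.68 + 4.6·12.6·10.4·0.11 + 0.92·16·10.4·0.49] = 1248.17 + 501.98 = 1750.15.
Under uncorrelated errors the observed covariances equal the true-score covariances, so only the own-variance terms attenuate.
True-score variance = [2²·12.6²·0.88 + 0.4²·16²·0.85 + 2.3²·10.4²·0.72] + 501.98 = 1005.61 + 501.98 = 1507.59.
Reliability = 1507.59 / 1750.15 = 0.861.

0.861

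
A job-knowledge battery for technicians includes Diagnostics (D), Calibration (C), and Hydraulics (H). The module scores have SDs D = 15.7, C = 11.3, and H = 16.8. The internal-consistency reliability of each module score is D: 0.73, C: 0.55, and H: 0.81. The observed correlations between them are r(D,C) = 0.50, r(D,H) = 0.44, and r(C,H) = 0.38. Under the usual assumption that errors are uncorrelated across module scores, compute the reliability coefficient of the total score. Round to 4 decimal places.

0.8532

Var(D+C+H) = 15.7² + 11.3² + 16.8² + 2·[15.7·11.3·0.50 + 15.7·16.8·0.44 + 11.3·16.8·0.38] = 656.42 + 553.797 = 1210.22.
Under uncorrelated errors the observed covariances equal the true-score covariances, so only the own-variance terms attenuate.
True-score variance = [15.7²·0.73 + 11.3²·0.55 + 16.8²·0.81] + 553.797 = 478.782 + 553.797 = 1032.58.
Reliability = 1032.58 / 1210.22 = 0.8532.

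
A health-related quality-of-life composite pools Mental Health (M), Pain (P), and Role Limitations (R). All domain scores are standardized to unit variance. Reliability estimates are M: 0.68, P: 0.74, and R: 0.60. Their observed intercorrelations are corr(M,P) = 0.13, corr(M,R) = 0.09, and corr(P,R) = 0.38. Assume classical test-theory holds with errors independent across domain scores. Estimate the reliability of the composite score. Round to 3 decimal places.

Var(M+P+R) = 3 + 2·[0.13 + 0.09 + 0.38] = 3 + 1.2 = 4.2.
Because errors are independent across components, Cov(Tᵢ,Tⱼ) = Cov(Xᵢ,Xⱼ); the off-diagonal part of the true-score variance is the same as above.
True-score variance = [0.68 + 0.74 + 0.60] + 1.2 = 2.02 + 1.2 = 3.22.
Reliability = 3.22 / 4.2 = 0.767.

0.767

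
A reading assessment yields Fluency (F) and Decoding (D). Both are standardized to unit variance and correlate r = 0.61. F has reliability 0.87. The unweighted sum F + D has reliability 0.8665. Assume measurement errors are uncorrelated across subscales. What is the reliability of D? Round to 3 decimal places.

0.700

Var(F+D) = 2 + 2·0.61 = 3.220.
True-score variance = ρ_F + ρ_D + 2·0.61, so 0.8665 = (0.87 + ρ_D + 1.22) / 3.220.
ρ_D = 0.8665·3.220 − 0.87 − 1.22 = 0.700.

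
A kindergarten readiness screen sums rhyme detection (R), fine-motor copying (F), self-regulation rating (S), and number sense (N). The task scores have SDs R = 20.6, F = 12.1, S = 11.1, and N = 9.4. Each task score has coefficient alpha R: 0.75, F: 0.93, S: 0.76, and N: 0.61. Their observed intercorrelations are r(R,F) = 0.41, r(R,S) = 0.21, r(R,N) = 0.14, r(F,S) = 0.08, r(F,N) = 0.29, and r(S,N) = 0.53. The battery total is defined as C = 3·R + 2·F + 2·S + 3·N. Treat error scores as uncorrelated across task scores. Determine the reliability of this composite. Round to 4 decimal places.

0.8440

Var(C) = 3²·20.6² + 2²·12.1² + 2²·11.1² + 3²·9.4² + 2·[6·20.6·12.1·0.41 + 6·20.6·11.1·0.21 + 9·20.6·9.4·0.14 + 4·12.1·11.1·0.08 + 6·12.1·9.4·0.29 + 6·11.1·9.4·0.53] = 5692.96 + 3435.93 = 9128.89.
With uncorrelated errors the cross-covariances are all true-score covariance, so they carry over unchanged; only the diagonal terms shrink to ρᵢσᵢ².
True-score variance = [3²·20.6²·0.75 + 2²·12.1²·0.93 + 2²·11.1²·0.76 + 3²·9.4²·0.61] + 3435.93 = 4268.73 + 3435.93 = 7704.66.
Reliability = 7704.66 / 9128.89 = 0.8440.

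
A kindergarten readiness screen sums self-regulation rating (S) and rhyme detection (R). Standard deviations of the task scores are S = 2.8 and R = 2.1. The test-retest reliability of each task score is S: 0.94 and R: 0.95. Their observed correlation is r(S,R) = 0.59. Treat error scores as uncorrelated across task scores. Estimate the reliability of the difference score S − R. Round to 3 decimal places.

0.870

Var(S−R) = 2.8² + 2.1² − 2·2.8·2.1·0.59 = 12.25 − 6.9384 = 5.3116.
Because errors are independent across components, Cov(Tᵢ,Tⱼ) = Cov(Xᵢ,Xⱼ); the off-diagonal part of the true-score variance is the same as above.
True-score variance = [2.8²·0.94 + 2.1²·0.95] − 6.9384 = 11.5591 − 6.9384 = 4.6207.
Reliability = 4.6207 / 5.3116 = 0.870.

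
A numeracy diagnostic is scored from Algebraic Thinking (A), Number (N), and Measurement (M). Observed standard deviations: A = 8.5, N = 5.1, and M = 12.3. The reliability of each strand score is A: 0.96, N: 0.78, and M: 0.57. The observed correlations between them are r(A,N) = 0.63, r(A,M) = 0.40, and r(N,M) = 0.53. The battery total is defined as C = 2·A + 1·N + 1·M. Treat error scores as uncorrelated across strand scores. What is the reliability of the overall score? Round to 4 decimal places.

Var(C) = 2²·8.5² + 5.1² + 12.3² + 2·[2·8.5·5.1·0.63 + 2·8.5·12.3·0.40 + 5.1·12.3·0.53] = 466.3 + 343.016 = 809.316.
Because errors are independent across components, Cov(Tᵢ,Tⱼ) = Cov(Xᵢ,Xⱼ); the off-diagonal part of the true-score variance is the same as above.
True-score variance = [2²·8.5²·0.96 + 5.1²·0.78 + 12.3²·0.57] + 343.016 = 383.963 + 343.016 = 726.979.
Reliability = 726.979 / 809.316 = 0.8983.

0.8983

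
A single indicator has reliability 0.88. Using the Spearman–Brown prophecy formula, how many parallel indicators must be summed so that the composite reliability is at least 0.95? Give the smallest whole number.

3

k ≥ ρ*(1−ρ₁)/(ρ₁(1−ρ*)) = 0.95·0.12 / (0.88·0.05) = 2.591.
Smallest integer k = 3.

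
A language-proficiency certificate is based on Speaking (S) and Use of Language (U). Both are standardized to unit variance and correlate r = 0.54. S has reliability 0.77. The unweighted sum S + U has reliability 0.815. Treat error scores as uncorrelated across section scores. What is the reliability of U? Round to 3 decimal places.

Var(S+U) = 2 + 2·0.54 = 3.080.
True-score variance = ρ_S + ρ_U + 2·0.54, so 0.815 = (0.77 + ρ_U + 1.08) / 3.080.
ρ_U = 0.815·3.080 − 0.77 − 1.08 = 0.660.

0.660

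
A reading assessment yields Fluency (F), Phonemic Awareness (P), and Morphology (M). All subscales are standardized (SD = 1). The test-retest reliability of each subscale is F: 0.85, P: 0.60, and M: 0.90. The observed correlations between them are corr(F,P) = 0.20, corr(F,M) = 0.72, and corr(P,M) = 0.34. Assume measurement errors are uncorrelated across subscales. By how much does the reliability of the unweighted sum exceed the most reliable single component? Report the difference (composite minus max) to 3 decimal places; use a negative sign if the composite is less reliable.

Var(sum) = 3 + 2.52 = 5.52; true-score variance = 2.35 + 2.52 = 4.87; composite reliability = 0.8822.
Max component reliability = 0.9000.
Difference = 0.8822 − 0.9000 = -0.018.

-0.018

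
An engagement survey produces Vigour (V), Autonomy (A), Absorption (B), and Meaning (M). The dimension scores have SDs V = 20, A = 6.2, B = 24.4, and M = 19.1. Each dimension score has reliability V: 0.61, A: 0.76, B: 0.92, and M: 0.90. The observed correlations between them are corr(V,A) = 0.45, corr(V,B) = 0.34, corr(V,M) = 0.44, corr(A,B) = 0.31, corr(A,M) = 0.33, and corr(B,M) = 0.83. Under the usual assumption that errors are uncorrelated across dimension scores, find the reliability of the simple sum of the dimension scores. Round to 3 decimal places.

Var(V+A+B+M) = 20² + 6.2² + 24.4² + 19.1² + 2·[20·6.2·0.45 + 20·24.4·0.34 + 20·19.1·0.44 + 6.2·24.4·0.31 + 6.2·19.1·0.33 + 24.4·19.1·0.83] = 1398.61 + 1725.18 = 3123.79.
With uncorrelated errors the cross-covariances are all true-score covariance, so they carry over unchanged; only the diagonal terms shrink to ρᵢσᵢ².
True-score variance = [20²·0.61 + 6.2²·0.76 + 24.4²·0.92 + 19.1²·0.90] + 1725.18 = 1149.27 + 1725.18 = 2874.45.
Reliability = 2874.45 / 3123.79 = 0.920.

0.920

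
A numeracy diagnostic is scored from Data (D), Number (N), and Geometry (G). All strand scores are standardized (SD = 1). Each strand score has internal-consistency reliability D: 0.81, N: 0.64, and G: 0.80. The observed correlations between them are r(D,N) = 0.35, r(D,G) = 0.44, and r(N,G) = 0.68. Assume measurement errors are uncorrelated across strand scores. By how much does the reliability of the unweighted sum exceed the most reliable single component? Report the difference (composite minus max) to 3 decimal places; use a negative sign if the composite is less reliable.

0.064

Var(sum) = 3 + 2.94 = 5.94; true-score variance = 2.25 + 2.94 = 5.19; composite reliability = 0.8737.
Max component reliability = 0.8100.
Difference = 0.8737 − 0.8100 = 0.064.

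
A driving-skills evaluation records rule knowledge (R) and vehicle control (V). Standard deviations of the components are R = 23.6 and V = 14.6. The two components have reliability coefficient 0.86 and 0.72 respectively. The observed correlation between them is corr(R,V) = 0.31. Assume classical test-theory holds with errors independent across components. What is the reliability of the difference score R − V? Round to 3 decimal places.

Var(R−V) = 23.6² + 14.6² − 2·23.6·14.6·0.31 = 770.12 − 213.627 = 556.493.
With uncorrelated errors the cross-covariances are all true-score covariance, so they carry over unchanged; only the diagonal terms shrink to ρᵢσᵢ².
True-score variance = [23.6²·0.86 + 14.6²·0.72] − 213.627 = 632.461 − 213.627 = 418.834.
Reliability = 418.834 / 556.493 = 0.753.

0.753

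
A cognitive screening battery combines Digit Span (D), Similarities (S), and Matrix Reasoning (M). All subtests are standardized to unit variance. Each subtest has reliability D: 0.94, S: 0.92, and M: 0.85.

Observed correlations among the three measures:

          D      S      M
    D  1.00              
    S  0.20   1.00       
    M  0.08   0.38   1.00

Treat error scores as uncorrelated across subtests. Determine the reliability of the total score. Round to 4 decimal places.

Var(D+S+M) = 3 + 2·[0.20 + 0.08 + 0.38] = 3 + 1.32 = 4.32.
With uncorrelated errors the cross-covariances are all true-score covariance, so they carry over unchanged; only the diagonal terms shrink to ρᵢσᵢ².
True-score variance = [0.94 + 0.92 + 0.85] + 1.32 = 2.71 + 1.32 = 4.03.
Reliability = 4.03 / 4.32 = 0.9329.

0.9329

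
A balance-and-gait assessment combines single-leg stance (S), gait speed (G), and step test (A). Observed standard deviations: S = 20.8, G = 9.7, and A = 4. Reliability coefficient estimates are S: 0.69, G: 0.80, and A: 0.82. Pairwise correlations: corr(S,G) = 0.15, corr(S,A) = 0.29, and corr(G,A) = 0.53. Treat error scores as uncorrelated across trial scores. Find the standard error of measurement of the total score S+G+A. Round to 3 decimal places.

12.483

Var(total) = 542.73 + 149.912 = 692.642.
True-score variance = 386.914 + 149.912 = 536.826, so reliability = 0.7750.
Error variance = 692.642 − 536.826 = 155.816; SEM = √155.816 = 12.483.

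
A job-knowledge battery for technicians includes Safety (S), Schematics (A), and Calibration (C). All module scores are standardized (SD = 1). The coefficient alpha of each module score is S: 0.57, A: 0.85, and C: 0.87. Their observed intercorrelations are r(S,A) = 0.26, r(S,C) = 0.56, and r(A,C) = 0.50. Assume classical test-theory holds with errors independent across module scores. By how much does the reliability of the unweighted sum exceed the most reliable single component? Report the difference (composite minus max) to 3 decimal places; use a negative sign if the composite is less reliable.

0.004

Var(sum) = 3 + 2.64 = 5.64; true-score variance = 2.29 + 2.64 = 4.93; composite reliability = 0.8741.
Max component reliability = 0.8700.
Difference = 0.8741 − 0.8700 = 0.004.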